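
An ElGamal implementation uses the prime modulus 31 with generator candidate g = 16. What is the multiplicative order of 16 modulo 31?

5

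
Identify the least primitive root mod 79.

3

φ(79) = 79 − 1 = 78 = 2 · 3 · 13.
g is a primitive root iff g^(78/q) ≢ 1 (mod 79) for each prime q ∈ {2, 3, 13}.
g = 2: 2^39 ≡ 1 — hits 1, so not a primitive root.
g = 3: 3^39 ≡ 78; 3^26 ≡ 23; 3^6 ≡ 18 — none is 1, so 3 is a primitive root.
The smallest primitive root modulo 79 is 3.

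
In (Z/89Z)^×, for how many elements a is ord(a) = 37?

φ(89) = 89 − 1 = 88 = 2^3 · 11.
In a cyclic group of order 88, there are φ(d) elements of order d for each divisor d of 88, and zero for non-divisors.
37 does not divide 88, so no element of (Z/89Z)^× has order 37.

0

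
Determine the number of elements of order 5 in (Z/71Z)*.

4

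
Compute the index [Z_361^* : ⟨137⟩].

2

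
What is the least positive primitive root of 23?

5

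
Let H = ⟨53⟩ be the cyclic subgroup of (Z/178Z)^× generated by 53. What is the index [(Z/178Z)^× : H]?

2

ord(53) | φ(178) = φ(2)·φ(89) = 1·88 = 88 = 2^3 · 11.
Divisors of 88: 1, 2, 4, 8, 11, 22, 44, 88.
Evaluate successive powers at the divisors of 88:
53^1 ≡ 53 (mod 178)
53^2 ≡ 139 (mod 178)
53^4 ≡ 97 (mod 178)
53^8 ≡ 153 (mod 178)
53^11 ≡ 55 (mod 178)
53^22 ≡ 177 (mod 178)
53^44 ≡ 1 (mod 178) ✓
The order of 53 is 44, so the subgroup it generates has 44 elements.
[(Z/178Z)^× : ⟨53⟩] = 88/44 = 2.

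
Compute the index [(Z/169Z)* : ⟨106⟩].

1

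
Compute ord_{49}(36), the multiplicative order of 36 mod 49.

7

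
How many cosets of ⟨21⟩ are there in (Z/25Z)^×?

By Lagrange's theorem, ord_25(21) divides φ(25) = φ(5^2) = 5·(5−1) = 20 = 2^2 · 5.
Divisors of 20: 1, 2, 4, 5, 10, 20.
Test each divisor d:
21^1 ≡ 21
21^2 ≡ 16
21^4 ≡ 6
21^5 ≡ 1
So ord_25(21) = 5, hence |⟨21⟩| = 5.
The index is φ(25) / ord(21) = 20 / 5 = 4.

4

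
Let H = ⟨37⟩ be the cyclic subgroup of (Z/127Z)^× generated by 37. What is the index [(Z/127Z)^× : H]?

14

By Lagrange's theorem, ord_127(37) divides φ(127) = 127 − 1 = 126 = 2 · 3^2 · 7.
Divisors of 126: 1, 2, 3, 6, 7, 9, 14, 18, 21, 42, 63, 126.
Compute 37^d (mod 127) for the divisors d until we hit 1:
37^1 ≡ 37
37^2 ≡ 99
37^3 ≡ 107
37^6 ≡ 19
37^7 ≡ 68
37^9 ≡ 1
The order of 37 is 9, so the subgroup it generates has 9 elements.
Index = |(Z/127Z)^×| / |⟨37⟩| = 126 / 9 = 14.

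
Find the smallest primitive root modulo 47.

φ(47) = 47 − 1 = 46 = 2 · 23.
g is a primitive root iff g^(46/q) ≢ 1 (mod 47) for each prime q ∈ {2, 23}.
g = 2: 2^23 ≡ 1 — hits 1, so not a primitive root.
g = 3: 3^23 ≡ 1 — hits 1, so not a primitive root.
g = 4: 4^23 ≡ 1 — hits 1, so not a primitive root.
g = 5: 5^23 ≡ 46; 5^2 ≡ 25 — none is 1, so 5 is a primitive root.
So 5 is the smallest generator of (Z/47Z)^×.

5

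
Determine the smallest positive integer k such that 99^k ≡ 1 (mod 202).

ord(99) | φ(202) = φ(2)·φ(101) = 1·100 = 100 = 2^2 · 5^2.
Divisors of 100: 1, 2, 4, 5, 10, 20, 25, 50, 100.
Check 99^d mod 202 for each divisor in increasing order:
99^1 ≡ 99 (mod 202)
99^2 ≡ 105 (mod 202)
99^4 ≡ 117 (mod 202)
99^5 ≡ 69 (mod 202)
99^10 ≡ 115 (mod 202)
99^20 ≡ 95 (mod 202)
99^25 ≡ 91 (mod 202)
99^50 ≡ 201 (mod 202)
99^100 ≡ 1 (mod 202) ✓
So ord_202(99) = 100.

100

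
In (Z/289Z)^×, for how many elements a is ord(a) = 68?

32

φ(289) = φ(17^2) = 17·(17−1) = 272 = 2^4 · 17.
Since (Z/289Z)^× is cyclic of order 272, the number of elements of order d is φ(d) when d | 272 and 0 otherwise.
68 = 2^2 · 17 divides 272, and φ(68) = 32.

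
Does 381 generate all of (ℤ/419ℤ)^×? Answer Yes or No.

Yes

φ(419) = 419 − 1 = 418 = 2 · 11 · 19.
An element g generates (Z/419Z)^× iff g^(418/q) ≢ 1 (mod 419) for each prime q ∈ {2, 11, 19}.
381^209 ≡ 418 (mod 419)  [q = 2: ≢ 1 ✓]
381^38 ≡ 69 (mod 419)  [q = 11: ≢ 1 ✓]
381^22 ≡ 60 (mod 419)  [q = 19: ≢ 1 ✓]
All checks pass, so 381 has order 418 and is a primitive root modulo 419.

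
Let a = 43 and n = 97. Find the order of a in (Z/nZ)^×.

24

Since 43 ∈ (Z/97Z)^×, its order divides φ(97) = 97 − 1 = 96 = 2^5 · 3.
Divisors of 96: 1, 2, 3, 4, 6, 8, 12, 16, 24, 32, 48, 96.
Evaluate successive powers at the divisors of 96:
43^1 ≡ 43 (mod 97)
43^2 ≡ 6 (mod 97)
43^3 ≡ 64 (mod 97)
43^4 ≡ 36 (mod 97)
43^6 ≡ 22 (mod 97)
43^8 ≡ 35 (mod 97)
43^12 ≡ 96 (mod 97)
43^16 ≡ 61 (mod 97)
43^24 ≡ 1 (mod 97) ✓
Therefore the multiplicative order of 43 modulo 97 is 24.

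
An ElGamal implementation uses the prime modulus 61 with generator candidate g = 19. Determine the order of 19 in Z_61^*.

30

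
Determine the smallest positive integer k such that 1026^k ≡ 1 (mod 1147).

30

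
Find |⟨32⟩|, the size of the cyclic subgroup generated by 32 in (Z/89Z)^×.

11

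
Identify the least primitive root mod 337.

10

φ(337) = 337 − 1 = 336 = 2^4 · 3 · 7.
Test candidates g = 2, 3, … against the prime factors q ∈ {2, 3, 7} of φ(337): g is a generator iff g^(336/q) ≢ 1 for every such q.
g = 2: 2^168 ≡ 1 — hits 1, so not a primitive root.
g = 3: 3^168 ≡ 1 — hits 1, so not a primitive root.
g = 4: 4^168 ≡ 1 — hits 1, so not a primitive root.
g = 5: 5^168 ≡ 336; 5^112 ≡ 1 — hits 1, so not a primitive root.
g = 6: 6^168 ≡ 1 — hits 1, so not a primitive root.
g = 7: 7^168 ≡ 1 — hits 1, so not a primitive root.
g = 8: 8^168 ≡ 1 — hits 1, so not a primitive root.
g = 9: 9^168 ≡ 1 — hits 1, so not a primitive root.
g = 10: 10^168 ≡ 336; 10^112 ≡ 128; 10^48 ≡ 175 — none is 1, so 10 is a primitive root.
The smallest primitive root modulo 337 is 10.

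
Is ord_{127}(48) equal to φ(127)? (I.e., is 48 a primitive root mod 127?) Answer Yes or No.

φ(127) = 127 − 1 = 126 = 2 · 3^2 · 7.
It suffices to check that the order of 48 is not a proper divisor of 126: compute 48^(126/q) for q ∈ {2, 3, 7}.
48^63 ≡ 126 (mod 127)  [q = 2: ≢ 1 ✓]
48^42 ≡ 107 (mod 127)  [q = 3: ≢ 1 ✓]
48^18 ≡ 16 (mod 127)  [q = 7: ≢ 1 ✓]
Every test exponent gives a nontrivial residue, hence 48 generates the full group.

Yes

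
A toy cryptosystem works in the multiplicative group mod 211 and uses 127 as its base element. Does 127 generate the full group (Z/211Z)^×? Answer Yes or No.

Yes

φ(211) = 211 − 1 = 210 = 2 · 3 · 5 · 7.
127 is a primitive root mod 211 iff 127^(φ(211)/q) ≢ 1 for every prime q | φ(211), i.e. q ∈ {2, 3, 5, 7}.
127^105 ≡ 210 (mod 211)  [q = 2: ≢ 1 ✓]
127^70 ≡ 196 (mod 211)  [q = 3: ≢ 1 ✓]
127^42 ≡ 71 (mod 211)  [q = 5: ≢ 1 ✓]
127^30 ≡ 123 (mod 211)  [q = 7: ≢ 1 ✓]
None equal 1, so ord_211(127) = 210: 127 is a primitive root.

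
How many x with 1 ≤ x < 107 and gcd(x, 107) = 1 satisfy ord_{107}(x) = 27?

0

φ(107) = 107 − 1 = 106 = 2 · 53.
(Z/107Z)^× is cyclic (|G| = 106); a cyclic group of order m has exactly φ(d) elements of each order d | m, and none otherwise.
Here 106 is not a multiple of 27, so there are no elements of order 27.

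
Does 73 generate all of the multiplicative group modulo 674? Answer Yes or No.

φ(674) = φ(2)·φ(337) = 1·336 = 336 = 2^4 · 3 · 7.
It suffices to check that the order of 73 is not a proper divisor of 336: compute 73^(336/q) for q ∈ {2, 3, 7}.
73^168 ≡ 673 (mod 674)  [q = 2: ≢ 1 ✓]
73^112 ≡ 545 (mod 674)  [q = 3: ≢ 1 ✓]
73^48 ≡ 79 (mod 674)  [q = 7: ≢ 1 ✓]
None equal 1, so ord_674(73) = 336: 73 is a primitive root.

Yes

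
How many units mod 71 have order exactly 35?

24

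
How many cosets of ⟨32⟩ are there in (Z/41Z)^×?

10

Since 32 ∈ (Z/41Z)^×, its order divides φ(41) = 41 − 1 = 40 = 2^3 · 5.
Divisors of 40: 1, 2, 4, 5, 8, 10, 20, 40.
Evaluate successive powers at the divisors of 40:
32^1 ≡ 32 (mod 41)
32^2 ≡ 40 (mod 41)
32^4 ≡ 1 (mod 41) ✓
Thus |⟨32⟩| = ord(32) = 4.
The index is φ(41) / ord(32) = 40 / 4 = 10.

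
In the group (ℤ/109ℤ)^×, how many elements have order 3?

φ(109) = 109 − 1 = 108 = 2^2 · 3^3.
(Z/109Z)^× is cyclic (|G| = 108); a cyclic group of order m has exactly φ(d) elements of each order d | m, and none otherwise.
3 | 108, and φ(3) = 3 − 1 = 2.

2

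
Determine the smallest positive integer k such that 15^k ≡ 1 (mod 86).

By Lagrange's theorem, ord_86(15) divides φ(86) = φ(2)·φ(43) = 1·42 = 42 = 2 · 3 · 7.
Divisors of 42: 1, 2, 3, 6, 7, 14, 21, 42.
Check 15^d mod 86 for each divisor in increasing order:
15^1 ≡ 15 (mod 86)
15^2 ≡ 53 (mod 86)
15^3 ≡ 21 (mod 86)
15^6 ≡ 11 (mod 86)
15^7 ≡ 79 (mod 86)
15^14 ≡ 49 (mod 86)
15^21 ≡ 1 (mod 86) ✓
Hence ord(15) = 21.

21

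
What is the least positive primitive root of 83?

2

φ(83) = 83 − 1 = 82 = 2 · 41.
Test candidates g = 2, 3, … against the prime factors q ∈ {2, 41} of φ(83): g is a generator iff g^(82/q) ≢ 1 for every such q.
g = 2: 2^41 ≡ 82; 2^2 ≡ 4 — none is 1, so 2 is a primitive root.
So 2 is the smallest generator of (Z/83Z)^×.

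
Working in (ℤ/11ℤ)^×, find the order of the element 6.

10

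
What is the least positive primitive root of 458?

φ(458) = φ(2)·φ(229) = 1·228 = 228 = 2^2 · 3 · 19.
Test candidates g = 2, 3, … against the prime factors q ∈ {2, 3, 19} of φ(458): g is a generator iff g^(228/q) ≢ 1 for every such q.
g = 2: gcd(2, 458) = 2 > 1, not a unit — skip.
g = 3: 3^114 ≡ 1 — hits 1, so not a primitive root.
g = 4: gcd(4, 458) = 2 > 1, not a unit — skip.
g = 5: 5^114 ≡ 1 — hits 1, so not a primitive root.
g = 6: gcd(6, 458) = 2 > 1, not a unit — skip.
g = 7: 7^114 ≡ 457; 7^76 ≡ 323; 7^12 ≡ 43 — none is 1, so 7 is a primitive root.
Hence the least primitive root of 458 is 7.

7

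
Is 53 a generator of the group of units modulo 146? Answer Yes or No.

φ(146) = φ(2)·φ(73) = 1·72 = 72 = 2^3 · 3^2.
An element g generates (Z/146Z)^× iff g^(72/q) ≢ 1 (mod 146) for each prime q ∈ {2, 3}.
53^36 ≡ 145 (mod 146)  [q = 2: ≢ 1 ✓]
53^24 ≡ 137 (mod 146)  [q = 3: ≢ 1 ✓]
None equal 1, so ord_146(53) = 72: 53 is a primitive root.

Yes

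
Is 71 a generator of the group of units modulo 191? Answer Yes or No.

Yes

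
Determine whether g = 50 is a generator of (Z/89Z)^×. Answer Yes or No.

φ(89) = 89 − 1 = 88 = 2^3 · 11.
Test 50^(88/q) mod 89 for each prime factor q of 88:
50^44 ≡ 1 (mod 89)  [q = 2: ≡ 1 ✗]
50^8 ≡ 2 (mod 89)  [q = 11: ≢ 1 ✓]
50^44 ≡ 1 shows ord(50) | 44, strictly less than φ(89); not a primitive root.

No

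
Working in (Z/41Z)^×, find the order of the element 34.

By Lagrange's theorem, ord_41(34) divides φ(41) = 41 − 1 = 40 = 2^3 · 5.
Divisors of 40: 1, 2, 4, 5, 8, 10, 20, 40.
Evaluate successive powers at the divisors of 40:
34^1 ≡ 34 (mod 41)
34^2 ≡ 8 (mod 41)
34^4 ≡ 23 (mod 41)
34^5 ≡ 3 (mod 41)
34^8 ≡ 37 (mod 41)
34^10 ≡ 9 (mod 41)
34^20 ≡ 40 (mod 41)
34^40 ≡ 1 (mod 41) ✓
Hence ord(34) = 40.

40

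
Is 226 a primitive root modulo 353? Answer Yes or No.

No

φ(353) = 353 − 1 = 352 = 2^5 · 11.
It suffices to check that the order of 226 is not a proper divisor of 352: compute 226^(352/q) for q ∈ {2, 11}.
226^176 ≡ 1 (mod 353)  [q = 2: ≡ 1 ✗]
226^32 ≡ 256 (mod 353)  [q = 11: ≢ 1 ✓]
Since 226^176 ≡ 1, the order of 226 divides 176 < 352, so 226 is not a primitive root.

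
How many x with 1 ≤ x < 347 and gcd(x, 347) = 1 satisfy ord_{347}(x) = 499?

0

φ(347) = 347 − 1 = 346 = 2 · 173.
(Z/347Z)^× is cyclic (|G| = 346); a cyclic group of order m has exactly φ(d) elements of each order d | m, and none otherwise.
Here 346 is not a multiple of 499, so there are no elements of order 499.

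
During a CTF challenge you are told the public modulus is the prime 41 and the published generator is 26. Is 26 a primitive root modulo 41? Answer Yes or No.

φ(41) = 41 − 1 = 40 = 2^3 · 5.
Test 26^(40/q) mod 41 for each prime factor q of 40:
26^20 ≡ 40 (mod 41)  [q = 2: ≢ 1 ✓]
26^8 ≡ 18 (mod 41)  [q = 5: ≢ 1 ✓]
All checks pass, so 26 has order 40 and is a primitive root modulo 41.

Yes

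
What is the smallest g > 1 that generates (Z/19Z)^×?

φ(19) = 19 − 1 = 18 = 2 · 3^2.
g is a primitive root iff g^(18/q) ≢ 1 (mod 19) for each prime q ∈ {2, 3}.
g = 2: 2^9 ≡ 18; 2^6 ≡ 7 — none is 1, so 2 is a primitive root.
The smallest primitive root modulo 19 is 2.

2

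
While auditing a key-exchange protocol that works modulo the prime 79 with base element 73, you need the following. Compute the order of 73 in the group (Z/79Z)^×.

39

By Lagrange's theorem, ord_79(73) divides φ(79) = 79 − 1 = 78 = 2 · 3 · 13.
Divisors of 78: 1, 2, 3, 6, 13, 26, 39, 78.
Evaluate successive powers at the divisors of 78:
73^1 ≡ 73
73^2 ≡ 36
73^3 ≡ 21
73^6 ≡ 46
73^13 ≡ 23
73^26 ≡ 55
73^39 ≡ 1
So ord_79(73) = 39.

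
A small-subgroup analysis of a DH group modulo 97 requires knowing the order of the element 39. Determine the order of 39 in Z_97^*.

96

By Lagrange's theorem, ord_97(39) divides φ(97) = 97 − 1 = 96 = 2^5 · 3.
Divisors of 96: 1, 2, 3, 4, 6, 8, 12, 16, 24, 32, 48, 96.
Check 39^d mod 97 for each divisor in increasing order:
39^1 ≡ 39 (mod 97)
39^2 ≡ 66 (mod 97)
39^3 ≡ 52 (mod 97)
39^4 ≡ 88 (mod 97)
39^6 ≡ 85 (mod 97)
39^8 ≡ 81 (mod 97)
39^12 ≡ 47 (mod 97)
39^16 ≡ 62 (mod 97)
39^24 ≡ 75 (mod 97)
39^32 ≡ 61 (mod 97)
39^48 ≡ 96 (mod 97)
39^96 ≡ 1 (mod 97) ✓
The smallest such exponent is 96, so the order of 39 is 96.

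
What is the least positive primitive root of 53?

2

φ(53) = 53 − 1 = 52 = 2^2 · 13.
g is a primitive root iff g^(52/q) ≢ 1 (mod 53) for each prime q ∈ {2, 13}.
g = 2: 2^26 ≡ 52; 2^4 ≡ 16 — none is 1, so 2 is a primitive root.
The smallest primitive root modulo 53 is 2.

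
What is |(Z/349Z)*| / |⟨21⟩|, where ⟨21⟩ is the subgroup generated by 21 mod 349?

3

The order of 21 must divide φ(349) = 349 − 1 = 348 = 2^2 · 3 · 29.
Divisors of 348: 1, 2, 3, 4, 6, 12, 29, 58, 87, 116, 174, 348.
Check 21^d mod 349 for each divisor in increasing order:
21^1 ≡ 21 (mod 349)
21^2 ≡ 92 (mod 349)
21^3 ≡ 187 (mod 349)
21^4 ≡ 88 (mod 349)
21^6 ≡ 69 (mod 349)
21^12 ≡ 224 (mod 349)
21^29 ≡ 136 (mod 349)
21^58 ≡ 348 (mod 349)
21^87 ≡ 213 (mod 349)
21^116 ≡ 1 (mod 349) ✓
Thus |⟨21⟩| = ord(21) = 116.
[(Z/349Z)^× : ⟨21⟩] = 348/116 = 3.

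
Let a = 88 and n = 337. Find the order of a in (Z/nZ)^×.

By Lagrange's theorem, ord_337(88) divides φ(337) = 337 − 1 = 336 = 2^4 · 3 · 7.
Divisors of 336: 1, 2, 3, 4, 6, 7, 8, 12, 14, 16, 21, 24, 28, 42, 48, 56, 84, 112, 168, 336.
Evaluate successive powers at the divisors of 336:
88^1 ≡ 88 (mod 337)
88^2 ≡ 330 (mod 337)
88^3 ≡ 58 (mod 337)
88^4 ≡ 49 (mod 337)
88^6 ≡ 331 (mod 337)
88^7 ≡ 146 (mod 337)
88^8 ≡ 42 (mod 337)
88^12 ≡ 36 (mod 337)
88^14 ≡ 85 (mod 337)
88^16 ≡ 79 (mod 337)
88^21 ≡ 278 (mod 337)
88^24 ≡ 285 (mod 337)
88^28 ≡ 148 (mod 337)
88^42 ≡ 111 (mod 337)
88^48 ≡ 8 (mod 337)
88^56 ≡ 336 (mod 337)
88^84 ≡ 189 (mod 337)
88^112 ≡ 1 (mod 337) ✓
Therefore the multiplicative order of 88 modulo 337 is 112.

112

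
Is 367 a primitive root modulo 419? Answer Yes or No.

φ(419) = 419 − 1 = 418 = 2 · 11 · 19.
An element g generates (Z/419Z)^× iff g^(418/q) ≢ 1 (mod 419) for each prime q ∈ {2, 11, 19}.
367^209 ≡ 418 (mod 419)  [q = 2: ≢ 1 ✓]
367^38 ≡ 152 (mod 419)  [q = 11: ≢ 1 ✓]
367^22 ≡ 7 (mod 419)  [q = 19: ≢ 1 ✓]
None equal 1, so ord_419(367) = 418: 367 is a primitive root.

Yes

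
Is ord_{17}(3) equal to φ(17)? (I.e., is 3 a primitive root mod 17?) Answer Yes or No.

φ(17) = 17 − 1 = 16 = 2^4.
3 is a primitive root mod 17 iff 3^(φ(17)/q) ≢ 1 for every prime q | φ(17), i.e. q ∈ {2}.
3^8 ≡ 16 (mod 17)  [q = 2: ≢ 1 ✓]
None equal 1, so ord_17(3) = 16: 3 is a primitive root.

Yes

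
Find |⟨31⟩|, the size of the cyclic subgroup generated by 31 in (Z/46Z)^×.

11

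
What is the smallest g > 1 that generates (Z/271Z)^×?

φ(271) = 271 − 1 = 270 = 2 · 3^3 · 5.
Test candidates g = 2, 3, … against the prime factors q ∈ {2, 3, 5} of φ(271): g is a generator iff g^(270/q) ≢ 1 for every such q.
g = 2: 2^135 ≡ 1 — hits 1, so not a primitive root.
g = 3: 3^135 ≡ 270; 3^90 ≡ 1 — hits 1, so not a primitive root.
g = 4: 4^135 ≡ 1 — hits 1, so not a primitive root.
g = 5: 5^135 ≡ 1 — hits 1, so not a primitive root.
g = 6: 6^135 ≡ 270; 6^90 ≡ 242; 6^54 ≡ 10 — none is 1, so 6 is a primitive root.
So 6 is the smallest generator of (Z/271Z)^×.

6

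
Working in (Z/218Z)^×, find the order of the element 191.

18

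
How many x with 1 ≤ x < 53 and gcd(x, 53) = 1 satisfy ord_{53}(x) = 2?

1

φ(53) = 53 − 1 = 52 = 2^2 · 13.
In a cyclic group of order 52, there are φ(d) elements of order d for each divisor d of 52, and zero for non-divisors.
2 | 52, and φ(2) = 2 − 1 = 1.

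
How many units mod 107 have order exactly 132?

0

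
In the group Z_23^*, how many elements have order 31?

φ(23) = 23 − 1 = 22 = 2 · 11.
(Z/23Z)^× is cyclic (|G| = 22); a cyclic group of order m has exactly φ(d) elements of each order d | m, and none otherwise.
Here 22 is not a multiple of 31, so there are no elements of order 31.

0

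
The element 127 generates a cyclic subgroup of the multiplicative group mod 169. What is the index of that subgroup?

2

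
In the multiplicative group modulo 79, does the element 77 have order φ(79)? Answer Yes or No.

φ(79) = 79 − 1 = 78 = 2 · 3 · 13.
77 is a primitive root mod 79 iff 77^(φ(79)/q) ≢ 1 for every prime q | φ(79), i.e. q ∈ {2, 3, 13}.
77^39 ≡ 78 (mod 79)  [q = 2: ≢ 1 ✓]
77^26 ≡ 23 (mod 79)  [q = 3: ≢ 1 ✓]
77^6 ≡ 64 (mod 79)  [q = 13: ≢ 1 ✓]
None equal 1, so ord_79(77) = 78: 77 is a primitive root.

Yes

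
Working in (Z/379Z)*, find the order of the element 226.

189

Since 226 ∈ (Z/379Z)^×, its order divides φ(379) = 379 − 1 = 378 = 2 · 3^3 · 7.
Divisors of 378: 1, 2, 3, 6, 7, 9, 14, 18, 21, 27, 42, 54, 63, 126, 189, 378.
Evaluate successive powers at the divisors of 378:
226^1 ≡ 226
226^2 ≡ 290
226^3 ≡ 352
226^6 ≡ 350
226^7 ≡ 268
226^9 ≡ 25
226^14 ≡ 193
226^18 ≡ 246
226^21 ≡ 180
226^27 ≡ 86
226^42 ≡ 185
226^54 ≡ 195
226^63 ≡ 327
226^126 ≡ 51
226^189 ≡ 1
The smallest such exponent is 189, so the order of 226 is 189.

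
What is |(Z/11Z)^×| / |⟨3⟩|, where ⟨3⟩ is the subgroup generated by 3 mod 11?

2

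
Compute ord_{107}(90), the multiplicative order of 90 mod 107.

The order of 90 must divide φ(107) = 107 − 1 = 106 = 2 · 53.
Divisors of 106: 1, 2, 53, 106.
Evaluate successive powers at the divisors of 106:
90^1 ≡ 90 (mod 107)
90^2 ≡ 75 (mod 107)
90^53 ≡ 1 (mod 107) ✓
The smallest such exponent is 53, so the order of 90 is 53.

53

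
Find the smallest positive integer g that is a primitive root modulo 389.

φ(389) = 389 − 1 = 388 = 2^2 · 97.
Test candidates g = 2, 3, … against the prime factors q ∈ {2, 97} of φ(389): g is a generator iff g^(388/q) ≢ 1 for every such q.
g = 2: 2^194 ≡ 388; 2^4 ≡ 16 — none is 1, so 2 is a primitive root.
Hence the least primitive root of 389 is 2.

2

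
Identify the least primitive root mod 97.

φ(97) = 97 − 1 = 96 = 2^5 · 3.
g is a primitive root iff g^(96/q) ≢ 1 (mod 97) for each prime q ∈ {2, 3}.
g = 2: 2^48 ≡ 1 — hits 1, so not a primitive root.
g = 3: 3^48 ≡ 1 — hits 1, so not a primitive root.
g = 4: 4^48 ≡ 1 — hits 1, so not a primitive root.
g = 5: 5^48 ≡ 96; 5^32 ≡ 35 — none is 1, so 5 is a primitive root.
The smallest primitive root modulo 97 is 5.

5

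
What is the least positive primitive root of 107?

2

φ(107) = 107 − 1 = 106 = 2 · 53.
Test candidates g = 2, 3, … against the prime factors q ∈ {2, 53} of φ(107): g is a generator iff g^(106/q) ≢ 1 for every such q.
g = 2: 2^53 ≡ 106; 2^2 ≡ 4 — none is 1, so 2 is a primitive root.
Hence the least primitive root of 107 is 2.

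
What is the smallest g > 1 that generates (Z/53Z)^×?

φ(53) = 53 − 1 = 52 = 2^2 · 13.
g is a primitive root iff g^(52/q) ≢ 1 (mod 53) for each prime q ∈ {2, 13}.
g = 2: 2^26 ≡ 52; 2^4 ≡ 16 — none is 1, so 2 is a primitive root.
So 2 is the smallest generator of (Z/53Z)^×.

2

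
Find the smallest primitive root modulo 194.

5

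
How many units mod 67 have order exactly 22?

φ(67) = 67 − 1 = 66 = 2 · 3 · 11.
In a cyclic group of order 66, there are φ(d) elements of order d for each divisor d of 66, and zero for non-divisors.
22 = 2 · 11 divides 66, and φ(22) = 10.

10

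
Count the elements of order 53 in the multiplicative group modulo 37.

φ(37) = 37 − 1 = 36 = 2^2 · 3^2.
(Z/37Z)^× is cyclic (|G| = 36); a cyclic group of order m has exactly φ(d) elements of each order d | m, and none otherwise.
Here 36 is not a multiple of 53, so there are no elements of order 53.

0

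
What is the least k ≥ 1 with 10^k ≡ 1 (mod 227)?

113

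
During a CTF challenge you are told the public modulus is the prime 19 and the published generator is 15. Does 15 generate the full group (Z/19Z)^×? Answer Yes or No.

φ(19) = 19 − 1 = 18 = 2 · 3^2.
An element g generates (Z/19Z)^× iff g^(18/q) ≢ 1 (mod 19) for each prime q ∈ {2, 3}.
15^9 ≡ 18 (mod 19)  [q = 2: ≢ 1 ✓]
15^6 ≡ 11 (mod 19)  [q = 3: ≢ 1 ✓]
All checks pass, so 15 has order 18 and is a primitive root modulo 19.

Yes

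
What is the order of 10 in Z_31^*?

15

ord(10) | φ(31) = 31 − 1 = 30 = 2 · 3 · 5.
Divisors of 30: 1, 2, 3, 5, 6, 10, 15, 30.
Compute 10^d (mod 31) for the divisors d until we hit 1:
10^1 ≡ 10 (mod 31)
10^2 ≡ 7 (mod 31)
10^3 ≡ 8 (mod 31)
10^5 ≡ 25 (mod 31)
10^6 ≡ 2 (mod 31)
10^10 ≡ 5 (mod 31)
10^15 ≡ 1 (mod 31) ✓
The smallest such exponent is 15, so the order of 10 is 15.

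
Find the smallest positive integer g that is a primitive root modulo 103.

φ(103) = 103 − 1 = 102 = 2 · 3 · 17.
g is a primitive root iff g^(102/q) ≢ 1 (mod 103) for each prime q ∈ {2, 3, 17}.
g = 2: 2^51 ≡ 1 — hits 1, so not a primitive root.
g = 3: 3^51 ≡ 102; 3^34 ≡ 1 — hits 1, so not a primitive root.
g = 4: 4^51 ≡ 1 — hits 1, so not a primitive root.
g = 5: 5^51 ≡ 102; 5^34 ≡ 56; 5^6 ≡ 72 — none is 1, so 5 is a primitive root.
Hence the least primitive root of 103 is 5.

5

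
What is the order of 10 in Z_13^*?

6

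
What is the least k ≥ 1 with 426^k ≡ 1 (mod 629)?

36

The order of 426 must divide φ(629) = φ(17·37) = (17−1)·(37−1) = 16·36 = 576 = 2^6 · 3^2.
Divisors of 576: 1, 2, 3, 4, 6, 8, 9, 12, 16, 18, 24, 32, 36, 48, 64, 72, 96, 144, 192, 288, 576.
Evaluate successive powers at the divisors of 576:
426^1 ≡ 426
426^2 ≡ 324
426^3 ≡ 273
426^4 ≡ 562
426^6 ≡ 307
426^8 ≡ 86
426^9 ≡ 154
426^12 ≡ 528
426^16 ≡ 477
426^18 ≡ 443
426^24 ≡ 137
426^32 ≡ 460
426^36 ≡ 1
Hence ord(426) = 36.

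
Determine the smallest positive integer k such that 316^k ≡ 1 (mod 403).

Since 316 ∈ (Z/403Z)^×, its order divides φ(403) = φ(13·31) = (13−1)·(31−1) = 12·30 = 360 = 2^3 · 3^2 · 5.
Divisors of 360: 1, 2, 3, 4, 5, 6, 8, 9, 10, 12, 15, 18, 20, 24, 30, 36, 40, 45, 60, 72, 90, 120, 180, 360.
Test each divisor d:
316^1 ≡ 316
316^2 ≡ 315
316^3 ≡ 402
316^4 ≡ 87
316^5 ≡ 88
316^6 ≡ 1
So ord_403(316) = 6.

6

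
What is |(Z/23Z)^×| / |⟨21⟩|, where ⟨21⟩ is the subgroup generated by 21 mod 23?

Since 21 ∈ (Z/23Z)^×, its order divides φ(23) = 23 − 1 = 22 = 2 · 11.
Divisors of 22: 1, 2, 11, 22.
Compute 21^d (mod 23) for the divisors d until we hit 1:
21^1 ≡ 21
21^2 ≡ 4
21^11 ≡ 22
21^22 ≡ 1
The order of 21 is 22, so the subgroup it generates has 22 elements.
Index = |(Z/23Z)^×| / |⟨21⟩| = 22 / 22 = 1.

1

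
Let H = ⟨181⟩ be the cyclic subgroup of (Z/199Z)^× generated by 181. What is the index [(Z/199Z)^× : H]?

The order of 181 must divide φ(199) = 199 − 1 = 198 = 2 · 3^2 · 11.
Divisors of 198: 1, 2, 3, 6, 9, 11, 18, 22, 33, 66, 99, 198.
Compute 181^d (mod 199) for the divisors d until we hit 1:
181^1 ≡ 181 (mod 199)
181^2 ≡ 125 (mod 199)
181^3 ≡ 138 (mod 199)
181^6 ≡ 139 (mod 199)
181^9 ≡ 78 (mod 199)
181^11 ≡ 198 (mod 199)
181^18 ≡ 114 (mod 199)
181^22 ≡ 1 (mod 199) ✓
So ord_199(181) = 22, hence |⟨181⟩| = 22.
The index is φ(199) / ord(181) = 198 / 22 = 9.

9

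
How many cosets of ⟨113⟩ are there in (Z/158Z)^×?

1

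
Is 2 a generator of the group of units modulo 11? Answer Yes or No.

Yes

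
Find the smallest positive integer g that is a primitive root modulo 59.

2

φ(59) = 59 − 1 = 58 = 2 · 29.
Test candidates g = 2, 3, … against the prime factors q ∈ {2, 29} of φ(59): g is a generator iff g^(58/q) ≢ 1 for every such q.
g = 2: 2^29 ≡ 58; 2^2 ≡ 4 — none is 1, so 2 is a primitive root.
Hence the least primitive root of 59 is 2.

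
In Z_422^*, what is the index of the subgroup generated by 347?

ord(347) | φ(422) = φ(2)·φ(211) = 1·210 = 210 = 2 · 3 · 5 · 7.
Divisors of 210: 1, 2, 3, 5, 6, 7, 10, 14, 15, 21, 30, 35, 42, 70, 105, 210.
Check 347^d mod 422 for each divisor in increasing order:
347^1 ≡ 347 (mod 422)
347^2 ≡ 139 (mod 422)
347^3 ≡ 125 (mod 422)
347^5 ≡ 73 (mod 422)
347^6 ≡ 11 (mod 422)
347^7 ≡ 19 (mod 422)
347^10 ≡ 265 (mod 422)
347^14 ≡ 361 (mod 422)
347^15 ≡ 355 (mod 422)
347^21 ≡ 107 (mod 422)
347^30 ≡ 269 (mod 422)
347^35 ≡ 225 (mod 422)
347^42 ≡ 55 (mod 422)
347^70 ≡ 407 (mod 422)
347^105 ≡ 1 (mod 422) ✓
So ord_422(347) = 105, hence |⟨347⟩| = 105.
The index is φ(422) / ord(347) = 210 / 105 = 2.

2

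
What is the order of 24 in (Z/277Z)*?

276

Since 24 ∈ (Z/277Z)^×, its order divides φ(277) = 277 − 1 = 276 = 2^2 · 3 · 23.
Divisors of 276: 1, 2, 3, 4, 6, 12, 23, 46, 69, 92, 138, 276.
Check 24^d mod 277 for each divisor in increasing order:
24^1 ≡ 24 (mod 277)
24^2 ≡ 22 (mod 277)
24^3 ≡ 251 (mod 277)
24^4 ≡ 207 (mod 277)
24^6 ≡ 122 (mod 277)
24^12 ≡ 203 (mod 277)
24^23 ≡ 182 (mod 277)
24^46 ≡ 161 (mod 277)
24^69 ≡ 217 (mod 277)
24^92 ≡ 160 (mod 277)
24^138 ≡ 276 (mod 277)
24^276 ≡ 1 (mod 277) ✓
Hence ord(24) = 276.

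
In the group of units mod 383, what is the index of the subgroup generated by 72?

2

Since 72 ∈ (Z/383Z)^×, its order divides φ(383) = 383 − 1 = 382 = 2 · 191.
Divisors of 382: 1, 2, 191, 382.
Test each divisor d:
72^1 ≡ 72 (mod 383)
72^2 ≡ 205 (mod 383)
72^191 ≡ 1 (mod 383) ✓
The order of 72 is 191, so the subgroup it generates has 191 elements.
The index is φ(383) / ord(72) = 382 / 191 = 2.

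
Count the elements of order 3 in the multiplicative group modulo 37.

2

φ(37) = 37 − 1 = 36 = 2^2 · 3^2.
(Z/37Z)^× is cyclic (|G| = 36); a cyclic group of order m has exactly φ(d) elements of each order d | m, and none otherwise.
3 | 36, and φ(3) = 3 − 1 = 2.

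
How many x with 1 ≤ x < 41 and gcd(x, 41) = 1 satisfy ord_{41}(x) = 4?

2

φ(41) = 41 − 1 = 40 = 2^3 · 5.
In a cyclic group of order 40, there are φ(d) elements of order d for each divisor d of 40, and zero for non-divisors.
4 = 2^2 divides 40, and φ(4) = 2.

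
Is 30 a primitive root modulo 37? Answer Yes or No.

φ(37) = 37 − 1 = 36 = 2^2 · 3^2.
An element g generates (Z/37Z)^× iff g^(36/q) ≢ 1 (mod 37) for each prime q ∈ {2, 3}.
30^18 ≡ 1 (mod 37)  [q = 2: ≡ 1 ✗]
30^12 ≡ 10 (mod 37)  [q = 3: ≢ 1 ✓]
30^18 ≡ 1 shows ord(30) | 18, strictly less than φ(37); not a primitive root.

No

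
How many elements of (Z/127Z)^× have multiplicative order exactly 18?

φ(127) = 127 − 1 = 126 = 2 · 3^2 · 7.
Since (Z/127Z)^× is cyclic of order 126, the number of elements of order d is φ(d) when d | 126 and 0 otherwise.
18 = 2 · 3^2 divides 126, and φ(18) = 6.

6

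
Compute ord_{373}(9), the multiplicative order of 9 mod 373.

Since 9 ∈ (Z/373Z)^×, its order divides φ(373) = 373 − 1 = 372 = 2^2 · 3 · 31.
Divisors of 372: 1, 2, 3, 4, 6, 12, 31, 62, 93, 124, 186, 372.
Compute 9^d (mod 373) for the divisors d until we hit 1:
9^1 ≡ 9
9^2 ≡ 81
9^3 ≡ 356
9^4 ≡ 220
9^6 ≡ 289
9^12 ≡ 342
9^31 ≡ 88
9^62 ≡ 284
9^93 ≡ 1
So ord_373(9) = 93.

93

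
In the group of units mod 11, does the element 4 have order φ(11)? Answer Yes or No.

φ(11) = 11 − 1 = 10 = 2 · 5.
An element g generates (Z/11Z)^× iff g^(10/q) ≢ 1 (mod 11) for each prime q ∈ {2, 5}.
4^5 ≡ 1 (mod 11)  [q = 2: ≡ 1 ✗]
4^2 ≡ 5 (mod 11)  [q = 5: ≢ 1 ✓]
The check at q = 2 fails, so 4 generates a proper subgroup.

No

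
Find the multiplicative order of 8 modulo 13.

Since 8 ∈ (Z/13Z)^×, its order divides φ(13) = 13 − 1 = 12 = 2^2 · 3.
Divisors of 12: 1, 2, 3, 4, 6, 12.
Check 8^d mod 13 for each divisor in increasing order:
8^1 ≡ 8
8^2 ≡ 12
8^3 ≡ 5
8^4 ≡ 1
Hence ord(8) = 4.

4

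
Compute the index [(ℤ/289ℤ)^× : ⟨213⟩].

2

The order of 213 must divide φ(289) = φ(17^2) = 17·(17−1) = 272 = 2^4 · 17.
Divisors of 272: 1, 2, 4, 8, 16, 17, 34, 68, 136, 272.
Compute 213^d (mod 289) for the divisors d until we hit 1:
213^1 ≡ 213 (mod 289)
213^2 ≡ 285 (mod 289)
213^4 ≡ 16 (mod 289)
213^8 ≡ 256 (mod 289)
213^16 ≡ 222 (mod 289)
213^17 ≡ 179 (mod 289)
213^34 ≡ 251 (mod 289)
213^68 ≡ 288 (mod 289)
213^136 ≡ 1 (mod 289) ✓
The order of 213 is 136, so the subgroup it generates has 136 elements.
[(Z/289Z)^× : ⟨213⟩] = 272/136 = 2.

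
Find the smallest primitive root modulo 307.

5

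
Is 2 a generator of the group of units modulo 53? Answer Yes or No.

Yes

φ(53) = 53 − 1 = 52 = 2^2 · 13.
An element g generates (Z/53Z)^× iff g^(52/q) ≢ 1 (mod 53) for each prime q ∈ {2, 13}.
2^26 ≡ 52 (mod 53)  [q = 2: ≢ 1 ✓]
2^4 ≡ 16 (mod 53)  [q = 13: ≢ 1 ✓]
All checks pass, so 2 has order 52 and is a primitive root modulo 53.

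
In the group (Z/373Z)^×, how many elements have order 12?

φ(373) = 373 − 1 = 372 = 2^2 · 3 · 31.
(Z/373Z)^× is cyclic (|G| = 372); a cyclic group of order m has exactly φ(d) elements of each order d | m, and none otherwise.
12 = 2^2 · 3 divides 372, and φ(12) = 4.

4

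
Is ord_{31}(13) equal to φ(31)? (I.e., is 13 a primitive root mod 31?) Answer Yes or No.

φ(31) = 31 − 1 = 30 = 2 · 3 · 5.
13 is a primitive root mod 31 iff 13^(φ(31)/q) ≢ 1 for every prime q | φ(31), i.e. q ∈ {2, 3, 5}.
13^15 ≡ 30 (mod 31)  [q = 2: ≢ 1 ✓]
13^10 ≡ 5 (mod 31)  [q = 3: ≢ 1 ✓]
13^6 ≡ 16 (mod 31)  [q = 5: ≢ 1 ✓]
None equal 1, so ord_31(13) = 30: 13 is a primitive root.

Yes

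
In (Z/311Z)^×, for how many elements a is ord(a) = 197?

0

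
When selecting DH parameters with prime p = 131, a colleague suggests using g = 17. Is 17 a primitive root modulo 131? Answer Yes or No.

Yes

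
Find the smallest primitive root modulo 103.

φ(103) = 103 − 1 = 102 = 2 · 3 · 17.
g is a primitive root iff g^(102/q) ≢ 1 (mod 103) for each prime q ∈ {2, 3, 17}.
g = 2: 2^51 ≡ 1 — hits 1, so not a primitive root.
g = 3: 3^51 ≡ 102; 3^34 ≡ 1 — hits 1, so not a primitive root.
g = 4: 4^51 ≡ 1 — hits 1, so not a primitive root.
g = 5: 5^51 ≡ 102; 5^34 ≡ 56; 5^6 ≡ 72 — none is 1, so 5 is a primitive root.
The smallest primitive root modulo 103 is 5.

5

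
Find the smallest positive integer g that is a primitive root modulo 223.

3

φ(223) = 223 − 1 = 222 = 2 · 3 · 37.
Test candidates g = 2, 3, … against the prime factors q ∈ {2, 3, 37} of φ(223): g is a generator iff g^(222/q) ≢ 1 for every such q.
g = 2: 2^111 ≡ 1 — hits 1, so not a primitive root.
g = 3: 3^111 ≡ 222; 3^74 ≡ 183; 3^6 ≡ 60 — none is 1, so 3 is a primitive root.
The smallest primitive root modulo 223 is 3.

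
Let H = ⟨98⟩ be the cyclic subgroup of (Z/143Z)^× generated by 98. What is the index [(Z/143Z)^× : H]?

10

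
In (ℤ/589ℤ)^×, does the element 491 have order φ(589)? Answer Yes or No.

589 = 19 · 31 is a product of two distinct odd primes, so (Z/589Z)^× ≅ (Z/19Z)^× × (Z/31Z)^× is not cyclic.
No primitive root modulo 589 exists; in particular 491 is not one.

No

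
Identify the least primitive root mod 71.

φ(71) = 71 − 1 = 70 = 2 · 5 · 7.
Test candidates g = 2, 3, … against the prime factors q ∈ {2, 5, 7} of φ(71): g is a generator iff g^(70/q) ≢ 1 for every such q.
g = 2: 2^35 ≡ 1 — hits 1, so not a primitive root.
g = 3: 3^35 ≡ 1 — hits 1, so not a primitive root.
g = 4: 4^35 ≡ 1 — hits 1, so not a primitive root.
g = 5: 5^35 ≡ 1 — hits 1, so not a primitive root.
g = 6: 6^35 ≡ 1 — hits 1, so not a primitive root.
g = 7: 7^35 ≡ 70; 7^14 ≡ 54; 7^10 ≡ 45 — none is 1, so 7 is a primitive root.
The smallest primitive root modulo 71 is 7.

7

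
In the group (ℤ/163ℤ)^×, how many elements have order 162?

φ(163) = 163 − 1 = 162 = 2 · 3^4.
(Z/163Z)^× is cyclic (|G| = 162); a cyclic group of order m has exactly φ(d) elements of each order d | m, and none otherwise.
162 = 2 · 3^4 divides 162, and φ(162) = 54.

54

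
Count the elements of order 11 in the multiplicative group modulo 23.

10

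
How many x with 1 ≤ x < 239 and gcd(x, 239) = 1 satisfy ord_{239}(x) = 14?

φ(239) = 239 − 1 = 238 = 2 · 7 · 17.
Since (Z/239Z)^× is cyclic of order 238, the number of elements of order d is φ(d) when d | 238 and 0 otherwise.
14 = 2 · 7 divides 238, and φ(14) = 6.

6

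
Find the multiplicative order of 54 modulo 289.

By Lagrange's theorem, ord_289(54) divides φ(289) = φ(17^2) = 17·(17−1) = 272 = 2^4 · 17.
Divisors of 272: 1, 2, 4, 8, 16, 17, 34, 68, 136, 272.
Compute 54^d (mod 289) for the divisors d until we hit 1:
54^1 ≡ 54 (mod 289)
54^2 ≡ 26 (mod 289)
54^4 ≡ 98 (mod 289)
54^8 ≡ 67 (mod 289)
54^16 ≡ 154 (mod 289)
54^17 ≡ 224 (mod 289)
54^34 ≡ 179 (mod 289)
54^68 ≡ 251 (mod 289)
54^136 ≡ 288 (mod 289)
54^272 ≡ 1 (mod 289) ✓
So ord_289(54) = 272.

272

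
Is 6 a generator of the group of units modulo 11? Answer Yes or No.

Yes

φ(11) = 11 − 1 = 10 = 2 · 5.
It suffices to check that the order of 6 is not a proper divisor of 10: compute 6^(10/q) for q ∈ {2, 5}.
6^5 ≡ 10 (mod 11)  [q = 2: ≢ 1 ✓]
6^2 ≡ 3 (mod 11)  [q = 5: ≢ 1 ✓]
All checks pass, so 6 has order 10 and is a primitive root modulo 11.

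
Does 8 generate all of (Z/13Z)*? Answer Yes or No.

No

φ(13) = 13 − 1 = 12 = 2^2 · 3.
An element g generates (Z/13Z)^× iff g^(12/q) ≢ 1 (mod 13) for each prime q ∈ {2, 3}.
8^6 ≡ 12 (mod 13)  [q = 2: ≢ 1 ✓]
8^4 ≡ 1 (mod 13)  [q = 3: ≡ 1 ✗]
The check at q = 3 fails, so 8 generates a proper subgroup.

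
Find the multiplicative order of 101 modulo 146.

The order of 101 must divide φ(146) = φ(2)·φ(73) = 1·72 = 72 = 2^3 · 3^2.
Divisors of 72: 1, 2, 3, 4, 6, 8, 9, 12, 18, 24, 36, 72.
Check 101^d mod 146 for each divisor in increasing order:
101^1 ≡ 101 (mod 146)
101^2 ≡ 127 (mod 146)
101^3 ≡ 125 (mod 146)
101^4 ≡ 69 (mod 146)
101^6 ≡ 3 (mod 146)
101^8 ≡ 89 (mod 146)
101^9 ≡ 83 (mod 146)
101^12 ≡ 9 (mod 146)
101^18 ≡ 27 (mod 146)
101^24 ≡ 81 (mod 146)
101^36 ≡ 145 (mod 146)
101^72 ≡ 1 (mod 146) ✓
Hence ord(101) = 72.

72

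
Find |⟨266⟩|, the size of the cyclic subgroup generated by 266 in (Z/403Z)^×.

60

By Lagrange's theorem, ord_403(266) divides φ(403) = φ(13·31) = (13−1)·(31−1) = 12·30 = 360 = 2^3 · 3^2 · 5.
Divisors of 360: 1, 2, 3, 4, 5, 6, 8, 9, 10, 12, 15, 18, 20, 24, 30, 36, 40, 45, 60, 72, 90, 120, 180, 360.
Check 266^d mod 403 for each divisor in increasing order:
266^1 ≡ 266
266^2 ≡ 231
266^3 ≡ 190
266^4 ≡ 165
266^5 ≡ 366
266^6 ≡ 233
266^8 ≡ 224
266^9 ≡ 343
266^10 ≡ 160
266^12 ≡ 287
266^15 ≡ 125
266^18 ≡ 376
266^20 ≡ 211
266^24 ≡ 157
266^30 ≡ 311
266^36 ≡ 326
266^40 ≡ 191
266^45 ≡ 187
266^60 ≡ 1
Hence ord(266) = 60.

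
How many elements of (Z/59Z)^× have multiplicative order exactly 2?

1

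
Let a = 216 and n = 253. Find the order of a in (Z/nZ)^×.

110

ord(216) | φ(253) = φ(11·23) = (11−1)·(23−1) = 10·22 = 220 = 2^2 · 5 · 11.
Divisors of 220: 1, 2, 4, 5, 10, 11, 20, 22, 44, 55, 110, 220.
Test each divisor d:
216^1 ≡ 216 (mod 253)
216^2 ≡ 104 (mod 253)
216^4 ≡ 190 (mod 253)
216^5 ≡ 54 (mod 253)
216^10 ≡ 133 (mod 253)
216^11 ≡ 139 (mod 253)
216^20 ≡ 232 (mod 253)
216^22 ≡ 93 (mod 253)
216^44 ≡ 47 (mod 253)
216^55 ≡ 208 (mod 253)
216^110 ≡ 1 (mod 253) ✓
The smallest such exponent is 110, so the order of 216 is 110.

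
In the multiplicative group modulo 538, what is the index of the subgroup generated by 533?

ord(533) | φ(538) = φ(2)·φ(269) = 1·268 = 268 = 2^2 · 67.
Divisors of 268: 1, 2, 4, 67, 134, 268.
Check 533^d mod 538 for each divisor in increasing order:
533^1 ≡ 533 (mod 538)
533^2 ≡ 25 (mod 538)
533^4 ≡ 87 (mod 538)
533^67 ≡ 537 (mod 538)
533^134 ≡ 1 (mod 538) ✓
So ord_538(533) = 134, hence |⟨533⟩| = 134.
Index = |(Z/538Z)^×| / |⟨533⟩| = 268 / 134 = 2.

2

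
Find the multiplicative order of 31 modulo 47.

46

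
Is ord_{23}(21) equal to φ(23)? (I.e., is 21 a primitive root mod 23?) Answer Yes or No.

φ(23) = 23 − 1 = 22 = 2 · 11.
Test 21^(22/q) mod 23 for each prime factor q of 22:
21^11 ≡ 22 (mod 23)  [q = 2: ≢ 1 ✓]
21^2 ≡ 4 (mod 23)  [q = 11: ≢ 1 ✓]
None equal 1, so ord_23(21) = 22: 21 is a primitive root.

Yes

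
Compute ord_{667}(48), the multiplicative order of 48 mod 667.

308

ord(48) | φ(667) = φ(23·29) = (23−1)·(29−1) = 22·28 = 616 = 2^3 · 7 · 11.
Divisors of 616: 1, 2, 4, 7, 8, 11, 14, 22, 28, 44, 56, 77, 88, 154, 308, 616.
Compute 48^d (mod 667) for the divisors d until we hit 1:
48^1 ≡ 48 (mod 667)
48^2 ≡ 303 (mod 667)
48^4 ≡ 430 (mod 667)
48^7 ≡ 128 (mod 667)
48^8 ≡ 141 (mod 667)
48^11 ≡ 346 (mod 667)
48^14 ≡ 376 (mod 667)
48^22 ≡ 323 (mod 667)
48^28 ≡ 639 (mod 667)
48^44 ≡ 277 (mod 667)
48^56 ≡ 117 (mod 667)
48^77 ≡ 162 (mod 667)
48^88 ≡ 24 (mod 667)
48^154 ≡ 231 (mod 667)
48^308 ≡ 1 (mod 667) ✓
Hence ord(48) = 308.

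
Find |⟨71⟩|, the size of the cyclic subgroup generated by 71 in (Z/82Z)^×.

40

Since 71 ∈ (Z/82Z)^×, its order divides φ(82) = φ(2)·φ(41) = 1·40 = 40 = 2^3 · 5.
Divisors of 40: 1, 2, 4, 5, 8, 10, 20, 40.
Compute 71^d (mod 82) for the divisors d until we hit 1:
71^1 ≡ 71 (mod 82)
71^2 ≡ 39 (mod 82)
71^4 ≡ 45 (mod 82)
71^5 ≡ 79 (mod 82)
71^8 ≡ 57 (mod 82)
71^10 ≡ 9 (mod 82)
71^20 ≡ 81 (mod 82)
71^40 ≡ 1 (mod 82) ✓
Therefore the multiplicative order of 71 modulo 82 is 40.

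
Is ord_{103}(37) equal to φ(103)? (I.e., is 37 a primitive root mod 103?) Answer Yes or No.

No

φ(103) = 103 − 1 = 102 = 2 · 3 · 17.
37 is a primitive root mod 103 iff 37^(φ(103)/q) ≢ 1 for every prime q | φ(103), i.e. q ∈ {2, 3, 17}.
37^51 ≡ 102 (mod 103)  [q = 2: ≢ 1 ✓]
37^34 ≡ 1 (mod 103)  [q = 3: ≡ 1 ✗]
37^6 ≡ 14 (mod 103)  [q = 17: ≢ 1 ✓]
The check at q = 3 fails, so 37 generates a proper subgroup.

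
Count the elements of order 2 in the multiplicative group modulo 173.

1

φ(173) = 173 − 1 = 172 = 2^2 · 43.
Since (Z/173Z)^× is cyclic of order 172, the number of elements of order d is φ(d) when d | 172 and 0 otherwise.
2 | 172, and φ(2) = 2 − 1 = 1.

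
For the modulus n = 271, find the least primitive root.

φ(271) = 271 − 1 = 270 = 2 · 3^3 · 5.
Test candidates g = 2, 3, … against the prime factors q ∈ {2, 3, 5} of φ(271): g is a generator iff g^(270/q) ≢ 1 for every such q.
g = 2: 2^135 ≡ 1 — hits 1, so not a primitive root.
g = 3: 3^135 ≡ 270; 3^90 ≡ 1 — hits 1, so not a primitive root.
g = 4: 4^135 ≡ 1 — hits 1, so not a primitive root.
g = 5: 5^135 ≡ 1 — hits 1, so not a primitive root.
g = 6: 6^135 ≡ 270; 6^90 ≡ 242; 6^54 ≡ 10 — none is 1, so 6 is a primitive root.
The smallest primitive root modulo 271 is 6.

6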